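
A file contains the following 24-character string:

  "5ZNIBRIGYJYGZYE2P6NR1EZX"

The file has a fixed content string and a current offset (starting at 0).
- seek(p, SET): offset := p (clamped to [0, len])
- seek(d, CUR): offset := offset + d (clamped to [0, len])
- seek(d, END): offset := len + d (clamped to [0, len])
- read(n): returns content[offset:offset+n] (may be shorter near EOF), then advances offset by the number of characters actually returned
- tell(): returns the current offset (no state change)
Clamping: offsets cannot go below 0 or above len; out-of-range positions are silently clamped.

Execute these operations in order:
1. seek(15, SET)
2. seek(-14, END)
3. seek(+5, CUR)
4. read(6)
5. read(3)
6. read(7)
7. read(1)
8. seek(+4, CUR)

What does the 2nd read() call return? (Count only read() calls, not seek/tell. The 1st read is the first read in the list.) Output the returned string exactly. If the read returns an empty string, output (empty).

After 1 (seek(15, SET)): offset=15
After 2 (seek(-14, END)): offset=10
After 3 (seek(+5, CUR)): offset=15
After 4 (read(6)): returned '2P6NR1', offset=21
After 5 (read(3)): returned 'EZX', offset=24
After 6 (read(7)): returned '', offset=24
After 7 (read(1)): returned '', offset=24
After 8 (seek(+4, CUR)): offset=24

Answer: EZX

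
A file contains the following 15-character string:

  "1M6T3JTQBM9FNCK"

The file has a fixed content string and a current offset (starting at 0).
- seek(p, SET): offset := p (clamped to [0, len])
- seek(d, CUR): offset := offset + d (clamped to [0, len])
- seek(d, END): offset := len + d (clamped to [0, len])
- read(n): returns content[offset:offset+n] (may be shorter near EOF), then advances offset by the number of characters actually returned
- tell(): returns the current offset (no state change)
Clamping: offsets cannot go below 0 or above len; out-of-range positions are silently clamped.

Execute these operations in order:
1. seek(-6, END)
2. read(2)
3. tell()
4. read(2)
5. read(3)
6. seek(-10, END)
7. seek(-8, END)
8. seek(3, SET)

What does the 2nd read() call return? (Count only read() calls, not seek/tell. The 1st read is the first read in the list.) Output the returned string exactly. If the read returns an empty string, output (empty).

After 1 (seek(-6, END)): offset=9
After 2 (read(2)): returned 'M9', offset=11
After 3 (tell()): offset=11
After 4 (read(2)): returned 'FN', offset=13
After 5 (read(3)): returned 'CK', offset=15
After 6 (seek(-10, END)): offset=5
After 7 (seek(-8, END)): offset=7
After 8 (seek(3, SET)): offset=3

Answer: FN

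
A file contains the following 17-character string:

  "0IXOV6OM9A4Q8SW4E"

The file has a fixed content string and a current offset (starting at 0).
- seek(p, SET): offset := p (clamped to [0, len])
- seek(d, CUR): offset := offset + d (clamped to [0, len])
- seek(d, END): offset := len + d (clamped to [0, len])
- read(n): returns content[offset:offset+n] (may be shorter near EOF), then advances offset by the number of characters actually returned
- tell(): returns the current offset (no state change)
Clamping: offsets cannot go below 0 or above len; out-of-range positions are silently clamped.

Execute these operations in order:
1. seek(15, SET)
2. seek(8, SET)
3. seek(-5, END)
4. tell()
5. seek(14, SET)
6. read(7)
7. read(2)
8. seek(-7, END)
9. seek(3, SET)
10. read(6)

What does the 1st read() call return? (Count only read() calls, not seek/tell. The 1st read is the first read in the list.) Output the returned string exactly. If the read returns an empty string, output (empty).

Answer: W4E

Derivation:
After 1 (seek(15, SET)): offset=15
After 2 (seek(8, SET)): offset=8
After 3 (seek(-5, END)): offset=12
After 4 (tell()): offset=12
After 5 (seek(14, SET)): offset=14
After 6 (read(7)): returned 'W4E', offset=17
After 7 (read(2)): returned '', offset=17
After 8 (seek(-7, END)): offset=10
After 9 (seek(3, SET)): offset=3
After 10 (read(6)): returned 'OV6OM9', offset=9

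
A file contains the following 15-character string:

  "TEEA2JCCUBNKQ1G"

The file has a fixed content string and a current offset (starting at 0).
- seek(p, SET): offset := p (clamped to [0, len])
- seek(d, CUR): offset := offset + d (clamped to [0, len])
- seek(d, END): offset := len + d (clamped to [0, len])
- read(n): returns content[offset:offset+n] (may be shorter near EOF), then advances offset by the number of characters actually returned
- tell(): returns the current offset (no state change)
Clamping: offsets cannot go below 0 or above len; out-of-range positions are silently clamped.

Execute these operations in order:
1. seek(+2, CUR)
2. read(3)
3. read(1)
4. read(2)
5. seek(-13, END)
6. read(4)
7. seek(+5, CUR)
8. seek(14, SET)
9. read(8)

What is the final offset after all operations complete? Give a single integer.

Answer: 15

Derivation:
After 1 (seek(+2, CUR)): offset=2
After 2 (read(3)): returned 'EA2', offset=5
After 3 (read(1)): returned 'J', offset=6
After 4 (read(2)): returned 'CC', offset=8
After 5 (seek(-13, END)): offset=2
After 6 (read(4)): returned 'EA2J', offset=6
After 7 (seek(+5, CUR)): offset=11
After 8 (seek(14, SET)): offset=14
After 9 (read(8)): returned 'G', offset=15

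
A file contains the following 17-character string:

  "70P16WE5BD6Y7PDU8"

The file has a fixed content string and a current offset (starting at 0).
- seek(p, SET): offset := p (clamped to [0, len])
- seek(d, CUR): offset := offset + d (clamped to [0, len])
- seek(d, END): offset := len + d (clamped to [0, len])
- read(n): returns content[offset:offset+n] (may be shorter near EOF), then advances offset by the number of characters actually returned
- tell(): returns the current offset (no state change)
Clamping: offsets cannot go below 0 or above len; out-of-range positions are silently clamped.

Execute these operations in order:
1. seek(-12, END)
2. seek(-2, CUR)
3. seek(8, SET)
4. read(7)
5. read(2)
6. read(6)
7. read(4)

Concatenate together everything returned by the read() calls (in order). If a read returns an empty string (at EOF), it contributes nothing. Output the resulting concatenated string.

After 1 (seek(-12, END)): offset=5
After 2 (seek(-2, CUR)): offset=3
After 3 (seek(8, SET)): offset=8
After 4 (read(7)): returned 'BD6Y7PD', offset=15
After 5 (read(2)): returned 'U8', offset=17
After 6 (read(6)): returned '', offset=17
After 7 (read(4)): returned '', offset=17

Answer: BD6Y7PDU8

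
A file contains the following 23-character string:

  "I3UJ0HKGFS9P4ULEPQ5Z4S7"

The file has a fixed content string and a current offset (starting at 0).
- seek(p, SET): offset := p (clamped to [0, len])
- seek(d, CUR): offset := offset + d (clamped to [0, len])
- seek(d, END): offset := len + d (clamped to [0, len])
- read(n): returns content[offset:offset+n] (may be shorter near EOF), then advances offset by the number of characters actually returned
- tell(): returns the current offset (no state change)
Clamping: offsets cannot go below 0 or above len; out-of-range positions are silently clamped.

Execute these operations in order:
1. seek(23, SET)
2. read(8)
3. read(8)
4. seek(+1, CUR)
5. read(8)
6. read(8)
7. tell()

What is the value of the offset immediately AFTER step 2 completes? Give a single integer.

After 1 (seek(23, SET)): offset=23
After 2 (read(8)): returned '', offset=23

Answer: 23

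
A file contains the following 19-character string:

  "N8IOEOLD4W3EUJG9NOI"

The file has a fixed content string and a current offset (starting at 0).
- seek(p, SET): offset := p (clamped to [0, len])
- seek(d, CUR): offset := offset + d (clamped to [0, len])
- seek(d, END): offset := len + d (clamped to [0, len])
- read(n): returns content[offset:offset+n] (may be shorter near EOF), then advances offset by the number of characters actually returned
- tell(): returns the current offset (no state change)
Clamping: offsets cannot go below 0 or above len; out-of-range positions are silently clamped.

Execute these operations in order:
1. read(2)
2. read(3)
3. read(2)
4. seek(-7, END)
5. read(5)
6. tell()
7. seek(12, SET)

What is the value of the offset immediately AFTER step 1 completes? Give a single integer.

Answer: 2

Derivation:
After 1 (read(2)): returned 'N8', offset=2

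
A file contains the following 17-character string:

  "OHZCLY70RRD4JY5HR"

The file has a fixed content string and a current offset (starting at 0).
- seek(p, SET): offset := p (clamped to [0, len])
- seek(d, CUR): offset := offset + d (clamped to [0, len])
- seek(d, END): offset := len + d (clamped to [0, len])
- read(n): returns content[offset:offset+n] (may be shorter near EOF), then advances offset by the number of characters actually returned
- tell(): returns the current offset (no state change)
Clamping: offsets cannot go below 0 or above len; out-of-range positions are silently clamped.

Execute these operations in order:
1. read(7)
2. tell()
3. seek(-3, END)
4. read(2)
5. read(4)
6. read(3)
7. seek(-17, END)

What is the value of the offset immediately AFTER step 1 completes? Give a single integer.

After 1 (read(7)): returned 'OHZCLY7', offset=7

Answer: 7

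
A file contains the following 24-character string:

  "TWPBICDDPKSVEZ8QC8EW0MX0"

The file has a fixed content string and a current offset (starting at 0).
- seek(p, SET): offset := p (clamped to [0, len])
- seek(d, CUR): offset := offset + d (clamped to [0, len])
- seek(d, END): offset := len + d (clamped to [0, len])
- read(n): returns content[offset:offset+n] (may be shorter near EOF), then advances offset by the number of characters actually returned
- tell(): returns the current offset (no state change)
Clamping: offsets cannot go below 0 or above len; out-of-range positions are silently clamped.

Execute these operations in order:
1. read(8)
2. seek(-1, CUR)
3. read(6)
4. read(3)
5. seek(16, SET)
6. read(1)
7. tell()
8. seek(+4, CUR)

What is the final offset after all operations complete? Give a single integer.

Answer: 21

Derivation:
After 1 (read(8)): returned 'TWPBICDD', offset=8
After 2 (seek(-1, CUR)): offset=7
After 3 (read(6)): returned 'DPKSVE', offset=13
After 4 (read(3)): returned 'Z8Q', offset=16
After 5 (seek(16, SET)): offset=16
After 6 (read(1)): returned 'C', offset=17
After 7 (tell()): offset=17
After 8 (seek(+4, CUR)): offset=21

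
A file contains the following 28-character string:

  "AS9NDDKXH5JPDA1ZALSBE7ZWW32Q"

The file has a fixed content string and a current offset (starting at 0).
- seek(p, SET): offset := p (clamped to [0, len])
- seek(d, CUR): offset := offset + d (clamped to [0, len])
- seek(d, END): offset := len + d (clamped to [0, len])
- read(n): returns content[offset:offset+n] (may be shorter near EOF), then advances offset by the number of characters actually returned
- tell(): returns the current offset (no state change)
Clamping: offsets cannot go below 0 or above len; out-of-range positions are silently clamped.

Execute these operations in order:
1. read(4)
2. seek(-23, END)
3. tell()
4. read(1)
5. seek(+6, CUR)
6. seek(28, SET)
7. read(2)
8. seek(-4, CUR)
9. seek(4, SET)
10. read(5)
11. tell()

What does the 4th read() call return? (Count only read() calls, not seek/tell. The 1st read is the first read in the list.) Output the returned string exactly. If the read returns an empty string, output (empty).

Answer: DDKXH

Derivation:
After 1 (read(4)): returned 'AS9N', offset=4
After 2 (seek(-23, END)): offset=5
After 3 (tell()): offset=5
After 4 (read(1)): returned 'D', offset=6
After 5 (seek(+6, CUR)): offset=12
After 6 (seek(28, SET)): offset=28
After 7 (read(2)): returned '', offset=28
After 8 (seek(-4, CUR)): offset=24
After 9 (seek(4, SET)): offset=4
After 10 (read(5)): returned 'DDKXH', offset=9
After 11 (tell()): offset=9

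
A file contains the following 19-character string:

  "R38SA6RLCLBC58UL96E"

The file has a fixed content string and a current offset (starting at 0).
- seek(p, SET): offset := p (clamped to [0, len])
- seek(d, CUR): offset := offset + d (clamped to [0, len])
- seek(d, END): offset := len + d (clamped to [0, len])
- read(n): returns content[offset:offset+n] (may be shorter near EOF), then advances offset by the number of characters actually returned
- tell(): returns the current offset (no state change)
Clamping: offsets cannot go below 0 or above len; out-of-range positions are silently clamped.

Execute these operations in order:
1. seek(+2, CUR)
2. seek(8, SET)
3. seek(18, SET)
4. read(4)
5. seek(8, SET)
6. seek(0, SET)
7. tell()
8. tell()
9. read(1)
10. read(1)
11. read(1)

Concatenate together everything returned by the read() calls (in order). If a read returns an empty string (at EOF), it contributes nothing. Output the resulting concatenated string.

After 1 (seek(+2, CUR)): offset=2
After 2 (seek(8, SET)): offset=8
After 3 (seek(18, SET)): offset=18
After 4 (read(4)): returned 'E', offset=19
After 5 (seek(8, SET)): offset=8
After 6 (seek(0, SET)): offset=0
After 7 (tell()): offset=0
After 8 (tell()): offset=0
After 9 (read(1)): returned 'R', offset=1
After 10 (read(1)): returned '3', offset=2
After 11 (read(1)): returned '8', offset=3

Answer: ER38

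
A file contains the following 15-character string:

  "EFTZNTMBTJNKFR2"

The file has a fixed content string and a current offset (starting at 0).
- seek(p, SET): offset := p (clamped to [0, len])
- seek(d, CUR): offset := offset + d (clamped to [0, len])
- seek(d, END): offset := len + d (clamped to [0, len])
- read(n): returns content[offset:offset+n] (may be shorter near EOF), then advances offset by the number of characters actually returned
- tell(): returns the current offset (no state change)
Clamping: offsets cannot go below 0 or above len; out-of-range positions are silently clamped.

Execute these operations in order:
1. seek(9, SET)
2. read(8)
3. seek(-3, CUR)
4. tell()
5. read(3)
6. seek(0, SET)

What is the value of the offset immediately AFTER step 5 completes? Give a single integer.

Answer: 15

Derivation:
After 1 (seek(9, SET)): offset=9
After 2 (read(8)): returned 'JNKFR2', offset=15
After 3 (seek(-3, CUR)): offset=12
After 4 (tell()): offset=12
After 5 (read(3)): returned 'FR2', offset=15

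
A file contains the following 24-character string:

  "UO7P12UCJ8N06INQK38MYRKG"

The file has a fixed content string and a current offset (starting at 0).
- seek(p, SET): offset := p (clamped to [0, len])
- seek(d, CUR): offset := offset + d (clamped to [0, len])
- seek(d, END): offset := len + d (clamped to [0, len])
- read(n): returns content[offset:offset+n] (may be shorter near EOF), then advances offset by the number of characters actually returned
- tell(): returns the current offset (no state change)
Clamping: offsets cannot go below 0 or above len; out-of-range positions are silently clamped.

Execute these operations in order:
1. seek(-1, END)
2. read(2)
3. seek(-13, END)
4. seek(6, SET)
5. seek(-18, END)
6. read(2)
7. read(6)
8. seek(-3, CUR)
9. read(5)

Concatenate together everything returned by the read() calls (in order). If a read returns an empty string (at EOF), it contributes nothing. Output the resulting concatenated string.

After 1 (seek(-1, END)): offset=23
After 2 (read(2)): returned 'G', offset=24
After 3 (seek(-13, END)): offset=11
After 4 (seek(6, SET)): offset=6
After 5 (seek(-18, END)): offset=6
After 6 (read(2)): returned 'UC', offset=8
After 7 (read(6)): returned 'J8N06I', offset=14
After 8 (seek(-3, CUR)): offset=11
After 9 (read(5)): returned '06INQ', offset=16

Answer: GUCJ8N06I06INQ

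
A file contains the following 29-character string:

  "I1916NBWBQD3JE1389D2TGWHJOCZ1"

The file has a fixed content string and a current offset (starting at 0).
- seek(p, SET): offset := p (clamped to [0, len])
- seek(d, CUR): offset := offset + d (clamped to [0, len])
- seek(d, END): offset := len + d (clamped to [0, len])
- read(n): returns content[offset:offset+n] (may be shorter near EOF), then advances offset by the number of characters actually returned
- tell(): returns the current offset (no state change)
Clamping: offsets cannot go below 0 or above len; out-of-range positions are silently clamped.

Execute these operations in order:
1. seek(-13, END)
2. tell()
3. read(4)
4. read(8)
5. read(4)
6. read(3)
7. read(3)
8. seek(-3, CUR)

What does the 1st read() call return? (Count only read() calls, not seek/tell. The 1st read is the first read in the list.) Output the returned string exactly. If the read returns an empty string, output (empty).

After 1 (seek(-13, END)): offset=16
After 2 (tell()): offset=16
After 3 (read(4)): returned '89D2', offset=20
After 4 (read(8)): returned 'TGWHJOCZ', offset=28
After 5 (read(4)): returned '1', offset=29
After 6 (read(3)): returned '', offset=29
After 7 (read(3)): returned '', offset=29
After 8 (seek(-3, CUR)): offset=26

Answer: 89D2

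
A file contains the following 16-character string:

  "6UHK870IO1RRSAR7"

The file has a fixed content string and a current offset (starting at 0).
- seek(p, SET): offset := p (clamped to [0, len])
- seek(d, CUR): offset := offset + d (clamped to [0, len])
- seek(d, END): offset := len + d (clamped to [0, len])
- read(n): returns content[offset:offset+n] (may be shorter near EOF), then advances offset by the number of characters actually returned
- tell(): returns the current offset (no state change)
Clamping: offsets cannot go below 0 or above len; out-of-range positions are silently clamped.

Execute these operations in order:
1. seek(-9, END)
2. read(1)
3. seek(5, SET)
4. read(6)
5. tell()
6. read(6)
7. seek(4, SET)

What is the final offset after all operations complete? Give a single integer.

After 1 (seek(-9, END)): offset=7
After 2 (read(1)): returned 'I', offset=8
After 3 (seek(5, SET)): offset=5
After 4 (read(6)): returned '70IO1R', offset=11
After 5 (tell()): offset=11
After 6 (read(6)): returned 'RSAR7', offset=16
After 7 (seek(4, SET)): offset=4

Answer: 4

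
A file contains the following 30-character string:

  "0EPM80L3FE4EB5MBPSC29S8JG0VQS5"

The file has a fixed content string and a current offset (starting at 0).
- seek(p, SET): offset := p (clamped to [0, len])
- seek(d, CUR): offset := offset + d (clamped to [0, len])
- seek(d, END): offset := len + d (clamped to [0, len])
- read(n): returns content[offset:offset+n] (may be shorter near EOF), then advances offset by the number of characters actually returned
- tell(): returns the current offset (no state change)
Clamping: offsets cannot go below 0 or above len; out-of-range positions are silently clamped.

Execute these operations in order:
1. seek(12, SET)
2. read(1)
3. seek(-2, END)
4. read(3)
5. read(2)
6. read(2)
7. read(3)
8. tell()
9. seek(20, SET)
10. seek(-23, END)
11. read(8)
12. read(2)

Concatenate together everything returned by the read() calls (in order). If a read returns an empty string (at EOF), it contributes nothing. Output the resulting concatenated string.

After 1 (seek(12, SET)): offset=12
After 2 (read(1)): returned 'B', offset=13
After 3 (seek(-2, END)): offset=28
After 4 (read(3)): returned 'S5', offset=30
After 5 (read(2)): returned '', offset=30
After 6 (read(2)): returned '', offset=30
After 7 (read(3)): returned '', offset=30
After 8 (tell()): offset=30
After 9 (seek(20, SET)): offset=20
After 10 (seek(-23, END)): offset=7
After 11 (read(8)): returned '3FE4EB5M', offset=15
After 12 (read(2)): returned 'BP', offset=17

Answer: BS53FE4EB5MBP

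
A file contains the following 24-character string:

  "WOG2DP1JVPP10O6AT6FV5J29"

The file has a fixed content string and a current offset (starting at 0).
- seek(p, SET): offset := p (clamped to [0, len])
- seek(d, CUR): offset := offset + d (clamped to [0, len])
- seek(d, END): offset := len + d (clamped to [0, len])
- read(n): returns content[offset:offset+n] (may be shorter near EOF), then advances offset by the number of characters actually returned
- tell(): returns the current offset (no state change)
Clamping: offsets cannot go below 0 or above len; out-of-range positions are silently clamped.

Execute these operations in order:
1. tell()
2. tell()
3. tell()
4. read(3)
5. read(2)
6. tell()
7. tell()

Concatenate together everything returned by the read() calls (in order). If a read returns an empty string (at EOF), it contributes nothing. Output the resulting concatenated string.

Answer: WOG2D

Derivation:
After 1 (tell()): offset=0
After 2 (tell()): offset=0
After 3 (tell()): offset=0
After 4 (read(3)): returned 'WOG', offset=3
After 5 (read(2)): returned '2D', offset=5
After 6 (tell()): offset=5
After 7 (tell()): offset=5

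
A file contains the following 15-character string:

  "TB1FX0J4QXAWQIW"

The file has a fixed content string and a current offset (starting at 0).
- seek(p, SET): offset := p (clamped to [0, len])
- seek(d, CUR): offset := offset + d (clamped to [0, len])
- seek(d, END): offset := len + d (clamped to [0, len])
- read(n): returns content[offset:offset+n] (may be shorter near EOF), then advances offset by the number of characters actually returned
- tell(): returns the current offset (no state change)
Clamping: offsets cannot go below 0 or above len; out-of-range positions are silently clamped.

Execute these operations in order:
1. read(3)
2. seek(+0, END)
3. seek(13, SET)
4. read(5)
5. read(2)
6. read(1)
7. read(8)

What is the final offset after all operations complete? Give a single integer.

After 1 (read(3)): returned 'TB1', offset=3
After 2 (seek(+0, END)): offset=15
After 3 (seek(13, SET)): offset=13
After 4 (read(5)): returned 'IW', offset=15
After 5 (read(2)): returned '', offset=15
After 6 (read(1)): returned '', offset=15
After 7 (read(8)): returned '', offset=15

Answer: 15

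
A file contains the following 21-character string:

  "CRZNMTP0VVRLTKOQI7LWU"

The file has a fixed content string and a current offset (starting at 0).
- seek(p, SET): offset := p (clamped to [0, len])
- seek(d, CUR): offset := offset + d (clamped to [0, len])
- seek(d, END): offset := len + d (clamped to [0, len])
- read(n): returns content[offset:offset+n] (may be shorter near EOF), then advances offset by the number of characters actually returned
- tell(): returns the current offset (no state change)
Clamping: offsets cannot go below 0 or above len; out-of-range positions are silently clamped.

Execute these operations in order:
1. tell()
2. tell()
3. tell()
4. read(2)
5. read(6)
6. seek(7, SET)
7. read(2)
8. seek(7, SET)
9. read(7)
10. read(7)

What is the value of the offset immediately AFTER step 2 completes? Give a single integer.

Answer: 0

Derivation:
After 1 (tell()): offset=0
After 2 (tell()): offset=0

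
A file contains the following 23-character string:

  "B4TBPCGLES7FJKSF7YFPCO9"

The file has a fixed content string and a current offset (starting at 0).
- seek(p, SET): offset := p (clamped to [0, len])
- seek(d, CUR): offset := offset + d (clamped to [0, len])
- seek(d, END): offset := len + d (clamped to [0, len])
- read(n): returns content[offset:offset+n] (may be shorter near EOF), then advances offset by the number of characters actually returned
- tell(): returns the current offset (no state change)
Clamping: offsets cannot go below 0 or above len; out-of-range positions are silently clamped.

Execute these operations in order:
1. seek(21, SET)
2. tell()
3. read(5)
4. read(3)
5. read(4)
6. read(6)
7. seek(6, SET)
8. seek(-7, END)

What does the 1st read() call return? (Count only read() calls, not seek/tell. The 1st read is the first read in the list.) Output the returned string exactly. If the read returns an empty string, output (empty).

Answer: O9

Derivation:
After 1 (seek(21, SET)): offset=21
After 2 (tell()): offset=21
After 3 (read(5)): returned 'O9', offset=23
After 4 (read(3)): returned '', offset=23
After 5 (read(4)): returned '', offset=23
After 6 (read(6)): returned '', offset=23
After 7 (seek(6, SET)): offset=6
After 8 (seek(-7, END)): offset=16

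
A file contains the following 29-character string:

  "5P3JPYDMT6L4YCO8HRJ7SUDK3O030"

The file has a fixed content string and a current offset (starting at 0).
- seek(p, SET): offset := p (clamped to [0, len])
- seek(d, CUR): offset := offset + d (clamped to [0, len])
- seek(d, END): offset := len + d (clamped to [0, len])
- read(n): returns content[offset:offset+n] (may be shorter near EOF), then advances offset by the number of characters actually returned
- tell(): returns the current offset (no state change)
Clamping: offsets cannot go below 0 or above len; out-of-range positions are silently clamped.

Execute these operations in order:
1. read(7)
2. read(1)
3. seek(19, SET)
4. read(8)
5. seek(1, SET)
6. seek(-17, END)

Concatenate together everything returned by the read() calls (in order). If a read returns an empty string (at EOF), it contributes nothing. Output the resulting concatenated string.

After 1 (read(7)): returned '5P3JPYD', offset=7
After 2 (read(1)): returned 'M', offset=8
After 3 (seek(19, SET)): offset=19
After 4 (read(8)): returned '7SUDK3O0', offset=27
After 5 (seek(1, SET)): offset=1
After 6 (seek(-17, END)): offset=12

Answer: 5P3JPYDM7SUDK3O0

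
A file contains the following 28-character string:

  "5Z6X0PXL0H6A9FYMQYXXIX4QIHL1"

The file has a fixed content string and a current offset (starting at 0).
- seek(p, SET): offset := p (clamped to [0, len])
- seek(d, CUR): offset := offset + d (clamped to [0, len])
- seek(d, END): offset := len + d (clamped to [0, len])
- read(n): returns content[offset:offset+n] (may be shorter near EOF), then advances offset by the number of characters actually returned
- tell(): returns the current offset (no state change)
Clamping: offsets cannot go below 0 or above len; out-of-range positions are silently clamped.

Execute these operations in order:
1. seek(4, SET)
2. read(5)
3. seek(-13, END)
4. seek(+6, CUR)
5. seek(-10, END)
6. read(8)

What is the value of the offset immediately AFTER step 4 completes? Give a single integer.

After 1 (seek(4, SET)): offset=4
After 2 (read(5)): returned '0PXL0', offset=9
After 3 (seek(-13, END)): offset=15
After 4 (seek(+6, CUR)): offset=21

Answer: 21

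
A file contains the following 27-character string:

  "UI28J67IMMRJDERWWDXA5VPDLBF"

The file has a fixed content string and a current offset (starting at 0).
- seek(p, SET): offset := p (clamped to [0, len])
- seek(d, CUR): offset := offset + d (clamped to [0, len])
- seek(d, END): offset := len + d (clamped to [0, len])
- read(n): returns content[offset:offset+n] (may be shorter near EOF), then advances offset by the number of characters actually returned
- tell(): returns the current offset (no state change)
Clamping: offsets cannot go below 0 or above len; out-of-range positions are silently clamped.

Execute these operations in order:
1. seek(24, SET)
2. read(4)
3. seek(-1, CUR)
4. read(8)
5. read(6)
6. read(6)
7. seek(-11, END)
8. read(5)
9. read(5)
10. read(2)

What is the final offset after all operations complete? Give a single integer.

After 1 (seek(24, SET)): offset=24
After 2 (read(4)): returned 'LBF', offset=27
After 3 (seek(-1, CUR)): offset=26
After 4 (read(8)): returned 'F', offset=27
After 5 (read(6)): returned '', offset=27
After 6 (read(6)): returned '', offset=27
After 7 (seek(-11, END)): offset=16
After 8 (read(5)): returned 'WDXA5', offset=21
After 9 (read(5)): returned 'VPDLB', offset=26
After 10 (read(2)): returned 'F', offset=27

Answer: 27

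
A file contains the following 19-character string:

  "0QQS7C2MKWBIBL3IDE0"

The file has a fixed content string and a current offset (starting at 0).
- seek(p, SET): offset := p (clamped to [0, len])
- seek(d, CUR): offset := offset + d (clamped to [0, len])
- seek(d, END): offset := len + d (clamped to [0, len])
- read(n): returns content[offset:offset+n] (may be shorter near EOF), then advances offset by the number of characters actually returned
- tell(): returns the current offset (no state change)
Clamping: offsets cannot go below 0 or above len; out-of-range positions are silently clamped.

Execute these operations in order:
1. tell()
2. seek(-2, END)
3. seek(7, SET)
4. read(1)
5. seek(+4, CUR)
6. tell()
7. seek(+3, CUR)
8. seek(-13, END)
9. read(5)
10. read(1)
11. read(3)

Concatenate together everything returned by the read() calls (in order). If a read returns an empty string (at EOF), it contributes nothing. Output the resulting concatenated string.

After 1 (tell()): offset=0
After 2 (seek(-2, END)): offset=17
After 3 (seek(7, SET)): offset=7
After 4 (read(1)): returned 'M', offset=8
After 5 (seek(+4, CUR)): offset=12
After 6 (tell()): offset=12
After 7 (seek(+3, CUR)): offset=15
After 8 (seek(-13, END)): offset=6
After 9 (read(5)): returned '2MKWB', offset=11
After 10 (read(1)): returned 'I', offset=12
After 11 (read(3)): returned 'BL3', offset=15

Answer: M2MKWBIBL3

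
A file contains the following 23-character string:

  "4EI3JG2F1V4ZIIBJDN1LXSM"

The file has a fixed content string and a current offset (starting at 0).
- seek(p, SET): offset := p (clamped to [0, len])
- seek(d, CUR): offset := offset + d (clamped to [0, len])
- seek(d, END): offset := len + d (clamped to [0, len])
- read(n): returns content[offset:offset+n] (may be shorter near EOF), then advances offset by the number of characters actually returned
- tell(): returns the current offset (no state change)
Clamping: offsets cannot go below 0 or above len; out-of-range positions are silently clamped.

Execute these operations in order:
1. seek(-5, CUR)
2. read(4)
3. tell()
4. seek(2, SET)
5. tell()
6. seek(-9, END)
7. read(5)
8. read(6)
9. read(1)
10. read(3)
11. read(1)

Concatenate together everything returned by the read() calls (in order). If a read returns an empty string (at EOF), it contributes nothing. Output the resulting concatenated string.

After 1 (seek(-5, CUR)): offset=0
After 2 (read(4)): returned '4EI3', offset=4
After 3 (tell()): offset=4
After 4 (seek(2, SET)): offset=2
After 5 (tell()): offset=2
After 6 (seek(-9, END)): offset=14
After 7 (read(5)): returned 'BJDN1', offset=19
After 8 (read(6)): returned 'LXSM', offset=23
After 9 (read(1)): returned '', offset=23
After 10 (read(3)): returned '', offset=23
After 11 (read(1)): returned '', offset=23

Answer: 4EI3BJDN1LXSM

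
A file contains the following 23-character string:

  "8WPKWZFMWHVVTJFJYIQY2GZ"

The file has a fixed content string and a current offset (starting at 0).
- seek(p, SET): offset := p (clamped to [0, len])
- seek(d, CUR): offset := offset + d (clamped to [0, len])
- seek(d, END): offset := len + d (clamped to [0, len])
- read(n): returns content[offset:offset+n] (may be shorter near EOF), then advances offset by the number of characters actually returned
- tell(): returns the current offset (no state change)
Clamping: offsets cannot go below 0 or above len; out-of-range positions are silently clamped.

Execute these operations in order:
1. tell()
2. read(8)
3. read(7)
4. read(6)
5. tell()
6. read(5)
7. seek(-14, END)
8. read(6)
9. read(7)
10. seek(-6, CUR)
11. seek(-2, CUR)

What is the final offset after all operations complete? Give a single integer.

After 1 (tell()): offset=0
After 2 (read(8)): returned '8WPKWZFM', offset=8
After 3 (read(7)): returned 'WHVVTJF', offset=15
After 4 (read(6)): returned 'JYIQY2', offset=21
After 5 (tell()): offset=21
After 6 (read(5)): returned 'GZ', offset=23
After 7 (seek(-14, END)): offset=9
After 8 (read(6)): returned 'HVVTJF', offset=15
After 9 (read(7)): returned 'JYIQY2G', offset=22
After 10 (seek(-6, CUR)): offset=16
After 11 (seek(-2, CUR)): offset=14

Answer: 14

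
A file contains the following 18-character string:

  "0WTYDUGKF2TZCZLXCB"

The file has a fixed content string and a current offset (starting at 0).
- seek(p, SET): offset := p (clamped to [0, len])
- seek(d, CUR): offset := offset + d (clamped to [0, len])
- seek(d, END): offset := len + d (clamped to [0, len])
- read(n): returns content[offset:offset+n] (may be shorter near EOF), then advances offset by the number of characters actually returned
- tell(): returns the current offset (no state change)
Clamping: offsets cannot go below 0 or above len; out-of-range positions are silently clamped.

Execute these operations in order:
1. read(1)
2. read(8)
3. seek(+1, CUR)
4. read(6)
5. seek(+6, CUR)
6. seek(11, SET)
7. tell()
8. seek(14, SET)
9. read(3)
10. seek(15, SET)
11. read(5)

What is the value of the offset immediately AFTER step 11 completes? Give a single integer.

After 1 (read(1)): returned '0', offset=1
After 2 (read(8)): returned 'WTYDUGKF', offset=9
After 3 (seek(+1, CUR)): offset=10
After 4 (read(6)): returned 'TZCZLX', offset=16
After 5 (seek(+6, CUR)): offset=18
After 6 (seek(11, SET)): offset=11
After 7 (tell()): offset=11
After 8 (seek(14, SET)): offset=14
After 9 (read(3)): returned 'LXC', offset=17
After 10 (seek(15, SET)): offset=15
After 11 (read(5)): returned 'XCB', offset=18

Answer: 18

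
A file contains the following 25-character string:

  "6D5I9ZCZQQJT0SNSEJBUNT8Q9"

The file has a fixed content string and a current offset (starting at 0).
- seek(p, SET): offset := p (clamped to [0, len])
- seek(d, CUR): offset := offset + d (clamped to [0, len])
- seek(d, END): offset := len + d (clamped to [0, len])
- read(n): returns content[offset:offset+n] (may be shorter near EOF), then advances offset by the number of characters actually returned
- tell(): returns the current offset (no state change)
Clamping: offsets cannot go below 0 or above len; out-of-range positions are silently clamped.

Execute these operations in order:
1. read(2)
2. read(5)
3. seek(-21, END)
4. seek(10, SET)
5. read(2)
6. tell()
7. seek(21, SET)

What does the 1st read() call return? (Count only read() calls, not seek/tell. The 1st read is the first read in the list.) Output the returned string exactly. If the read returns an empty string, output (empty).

Answer: 6D

Derivation:
After 1 (read(2)): returned '6D', offset=2
After 2 (read(5)): returned '5I9ZC', offset=7
After 3 (seek(-21, END)): offset=4
After 4 (seek(10, SET)): offset=10
After 5 (read(2)): returned 'JT', offset=12
After 6 (tell()): offset=12
After 7 (seek(21, SET)): offset=21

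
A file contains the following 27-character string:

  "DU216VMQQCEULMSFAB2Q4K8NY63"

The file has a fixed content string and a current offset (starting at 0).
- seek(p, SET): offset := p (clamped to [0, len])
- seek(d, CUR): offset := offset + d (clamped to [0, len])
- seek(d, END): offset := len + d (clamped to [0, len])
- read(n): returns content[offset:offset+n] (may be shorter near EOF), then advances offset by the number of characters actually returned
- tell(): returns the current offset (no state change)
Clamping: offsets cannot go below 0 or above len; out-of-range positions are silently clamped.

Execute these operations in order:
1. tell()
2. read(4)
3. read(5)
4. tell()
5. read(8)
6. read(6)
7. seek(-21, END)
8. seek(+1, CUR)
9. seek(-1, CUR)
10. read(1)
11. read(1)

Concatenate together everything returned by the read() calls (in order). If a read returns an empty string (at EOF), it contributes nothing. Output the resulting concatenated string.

After 1 (tell()): offset=0
After 2 (read(4)): returned 'DU21', offset=4
After 3 (read(5)): returned '6VMQQ', offset=9
After 4 (tell()): offset=9
After 5 (read(8)): returned 'CEULMSFA', offset=17
After 6 (read(6)): returned 'B2Q4K8', offset=23
After 7 (seek(-21, END)): offset=6
After 8 (seek(+1, CUR)): offset=7
After 9 (seek(-1, CUR)): offset=6
After 10 (read(1)): returned 'M', offset=7
After 11 (read(1)): returned 'Q', offset=8

Answer: DU216VMQQCEULMSFAB2Q4K8MQ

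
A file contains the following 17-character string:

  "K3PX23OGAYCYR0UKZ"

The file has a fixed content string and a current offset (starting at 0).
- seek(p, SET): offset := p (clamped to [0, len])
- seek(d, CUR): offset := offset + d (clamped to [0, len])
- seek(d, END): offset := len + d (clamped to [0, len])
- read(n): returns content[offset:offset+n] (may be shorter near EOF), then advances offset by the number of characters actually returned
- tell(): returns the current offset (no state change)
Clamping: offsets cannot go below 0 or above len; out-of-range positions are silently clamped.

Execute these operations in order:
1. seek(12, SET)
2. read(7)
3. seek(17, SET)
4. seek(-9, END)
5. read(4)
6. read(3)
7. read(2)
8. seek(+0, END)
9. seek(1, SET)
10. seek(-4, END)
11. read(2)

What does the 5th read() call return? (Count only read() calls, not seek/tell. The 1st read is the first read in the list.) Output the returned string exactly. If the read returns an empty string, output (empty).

After 1 (seek(12, SET)): offset=12
After 2 (read(7)): returned 'R0UKZ', offset=17
After 3 (seek(17, SET)): offset=17
After 4 (seek(-9, END)): offset=8
After 5 (read(4)): returned 'AYCY', offset=12
After 6 (read(3)): returned 'R0U', offset=15
After 7 (read(2)): returned 'KZ', offset=17
After 8 (seek(+0, END)): offset=17
After 9 (seek(1, SET)): offset=1
After 10 (seek(-4, END)): offset=13
After 11 (read(2)): returned '0U', offset=15

Answer: 0U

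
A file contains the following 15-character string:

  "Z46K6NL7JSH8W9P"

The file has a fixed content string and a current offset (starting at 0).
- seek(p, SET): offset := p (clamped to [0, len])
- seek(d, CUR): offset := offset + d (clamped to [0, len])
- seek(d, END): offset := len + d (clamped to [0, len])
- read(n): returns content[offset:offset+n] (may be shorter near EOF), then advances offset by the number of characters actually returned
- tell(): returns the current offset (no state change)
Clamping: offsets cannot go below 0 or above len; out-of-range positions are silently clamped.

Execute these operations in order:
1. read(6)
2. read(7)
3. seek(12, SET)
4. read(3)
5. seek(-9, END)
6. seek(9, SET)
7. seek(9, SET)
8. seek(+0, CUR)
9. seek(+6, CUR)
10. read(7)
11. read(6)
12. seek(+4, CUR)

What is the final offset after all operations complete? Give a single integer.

After 1 (read(6)): returned 'Z46K6N', offset=6
After 2 (read(7)): returned 'L7JSH8W', offset=13
After 3 (seek(12, SET)): offset=12
After 4 (read(3)): returned 'W9P', offset=15
After 5 (seek(-9, END)): offset=6
After 6 (seek(9, SET)): offset=9
After 7 (seek(9, SET)): offset=9
After 8 (seek(+0, CUR)): offset=9
After 9 (seek(+6, CUR)): offset=15
After 10 (read(7)): returned '', offset=15
After 11 (read(6)): returned '', offset=15
After 12 (seek(+4, CUR)): offset=15

Answer: 15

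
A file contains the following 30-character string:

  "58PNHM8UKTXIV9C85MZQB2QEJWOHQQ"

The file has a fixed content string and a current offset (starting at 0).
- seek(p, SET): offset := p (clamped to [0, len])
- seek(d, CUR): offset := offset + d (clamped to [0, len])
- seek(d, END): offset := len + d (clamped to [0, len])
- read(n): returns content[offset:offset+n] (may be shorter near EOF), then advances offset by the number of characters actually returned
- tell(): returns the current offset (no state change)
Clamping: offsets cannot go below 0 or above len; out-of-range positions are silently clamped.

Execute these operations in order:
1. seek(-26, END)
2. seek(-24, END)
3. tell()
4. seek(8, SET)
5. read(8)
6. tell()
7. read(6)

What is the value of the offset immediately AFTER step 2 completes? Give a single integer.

Answer: 6

Derivation:
After 1 (seek(-26, END)): offset=4
After 2 (seek(-24, END)): offset=6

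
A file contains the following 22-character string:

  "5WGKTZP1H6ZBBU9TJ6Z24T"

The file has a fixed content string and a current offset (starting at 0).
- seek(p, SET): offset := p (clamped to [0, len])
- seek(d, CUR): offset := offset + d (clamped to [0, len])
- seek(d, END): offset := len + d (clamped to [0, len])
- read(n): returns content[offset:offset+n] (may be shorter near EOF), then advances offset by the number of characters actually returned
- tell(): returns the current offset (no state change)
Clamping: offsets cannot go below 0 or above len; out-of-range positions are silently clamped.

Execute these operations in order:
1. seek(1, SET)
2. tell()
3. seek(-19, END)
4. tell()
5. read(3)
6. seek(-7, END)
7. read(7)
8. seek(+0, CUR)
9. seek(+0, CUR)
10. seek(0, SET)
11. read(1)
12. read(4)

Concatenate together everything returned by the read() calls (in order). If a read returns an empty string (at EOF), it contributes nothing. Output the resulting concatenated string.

After 1 (seek(1, SET)): offset=1
After 2 (tell()): offset=1
After 3 (seek(-19, END)): offset=3
After 4 (tell()): offset=3
After 5 (read(3)): returned 'KTZ', offset=6
After 6 (seek(-7, END)): offset=15
After 7 (read(7)): returned 'TJ6Z24T', offset=22
After 8 (seek(+0, CUR)): offset=22
After 9 (seek(+0, CUR)): offset=22
After 10 (seek(0, SET)): offset=0
After 11 (read(1)): returned '5', offset=1
After 12 (read(4)): returned 'WGKT', offset=5

Answer: KTZTJ6Z24T5WGKT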